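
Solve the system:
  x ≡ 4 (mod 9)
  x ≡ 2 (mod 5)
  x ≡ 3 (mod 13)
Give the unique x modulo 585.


Moduli 9, 5, 13 are pairwise coprime; by CRT there is a unique solution modulo M = 9 · 5 · 13 = 585.
Solve pairwise, accumulating the modulus:
  Start with x ≡ 4 (mod 9).
  Combine with x ≡ 2 (mod 5): since gcd(9, 5) = 1, we get a unique residue mod 45.
    Write x = 4 + 9·t and substitute into x ≡ 2 (mod 5): 9·t ≡ 2 − 4 = -2 (mod 5).
    Reduce coefficients mod 5: 4·t ≡ 3 (mod 5).
    The inverse of 4 mod 5 is 4 (since 4·4 = 16 = 3·5 + 1), so t ≡ 4·3 = 12 ≡ 2 (mod 5).
    Then x = 4 + 9·2 = 22, valid modulo lcm(9, 5) = 45: x ≡ 22 (mod 45).
  Combine with x ≡ 3 (mod 13): since gcd(45, 13) = 1, we get a unique residue mod 585.
    Write x = 22 + 45·t and substitute into x ≡ 3 (mod 13): 45·t ≡ 3 − 22 = -19 (mod 13).
    Reduce coefficients mod 13: 6·t ≡ 7 (mod 13).
    The inverse of 6 mod 13 is 11 (since 6·11 = 66 = 5·13 + 1), so t ≡ 11·7 = 77 ≡ 12 (mod 13).
    Then x = 22 + 45·12 = 562, valid modulo lcm(45, 13) = 585: x ≡ 562 (mod 585).
Verify: 562 mod 9 = 4 ✓, 562 mod 5 = 2 ✓, 562 mod 13 = 3 ✓.

x ≡ 562 (mod 585).


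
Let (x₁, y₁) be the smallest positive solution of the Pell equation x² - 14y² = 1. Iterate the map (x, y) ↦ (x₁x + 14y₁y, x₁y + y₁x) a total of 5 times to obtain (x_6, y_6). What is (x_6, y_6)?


Step 1: Find the fundamental solution (x₁, y₁) of x² - 14y² = 1.
  Expand √14 as a continued fraction. a₀ = ⌊√14⌋ = 3; iterate m_{k+1} = d_k·a_k − m_k, d_{k+1} = (14 − m_{k+1}²)/d_k, a_{k+1} = ⌊(a₀ + m_{k+1})/d_{k+1}⌋ (starting m₀ = 0, d₀ = 1), with convergents p_k = a_k·p_{k-1} + p_{k-2}, q_k = a_k·q_{k-1} + q_{k-2} (p₋₁ = 1, q₋₁ = 0):
  k = 0: a₀ = 3; p₀/q₀ = 3/1; p₀² − 14·q₀² = 9 − 14 = -5.
  k = 1: m = 3, d = 5, a = ⌊(3 + 3)/5⌋ = 1; p/q = (1·3 + 1)/(1·1 + 0) = 4/1; p² − 14·q² = 16 − 14 = 2.
  k = 2: m = 2, d = 2, a = ⌊(3 + 2)/2⌋ = 2; p/q = (2·4 + 3)/(2·1 + 1) = 11/3; p² − 14·q² = 121 − 126 = -5.
  k = 3: m = 2, d = 5, a = ⌊(3 + 2)/5⌋ = 1; p/q = (1·11 + 4)/(1·3 + 1) = 15/4; p² − 14·q² = 225 − 224 = 1.
  The first convergent with p² − 14·q² = 1 gives the fundamental solution (x₁, y₁) = (15, 4).
Step 2: Apply the recurrence (x_{n+1}, y_{n+1}) = (x₁x_n + 14y₁y_n, x₁y_n + y₁x_n) repeatedly.
  From (x_1, y_1) = (15, 4): x_2 = 15·15 + 14·4·4 = 449; y_2 = 15·4 + 4·15 = 120.
  From (x_2, y_2) = (449, 120): x_3 = 15·449 + 14·4·120 = 13455; y_3 = 15·120 + 4·449 = 3596.
  From (x_3, y_3) = (13455, 3596): x_4 = 15·13455 + 14·4·3596 = 403201; y_4 = 15·3596 + 4·13455 = 107760.
  From (x_4, y_4) = (403201, 107760): x_5 = 15·403201 + 14·4·107760 = 12082575; y_5 = 15·107760 + 4·403201 = 3229204.
  From (x_5, y_5) = (12082575, 3229204): x_6 = 15·12082575 + 14·4·3229204 = 362074049; y_6 = 15·3229204 + 4·12082575 = 96768360.
Step 3: Verify x_6² - 14·y_6² = 131097616959254401 - 131097616959254400 = 1 (should be 1). ✓

(x_1, y_1) = (15, 4); (x_6, y_6) = (362074049, 96768360).


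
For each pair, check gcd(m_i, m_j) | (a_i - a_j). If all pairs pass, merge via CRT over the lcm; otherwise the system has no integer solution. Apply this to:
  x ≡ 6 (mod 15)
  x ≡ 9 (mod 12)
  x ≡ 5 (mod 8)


Moduli 15, 12, 8 are not pairwise coprime, so CRT works modulo lcm(m_i) when all pairwise compatibility conditions hold.
Pairwise compatibility: gcd(m_i, m_j) must divide a_i - a_j for every pair.
Merge one congruence at a time:
  Start: x ≡ 6 (mod 15).
  Combine with x ≡ 9 (mod 12): gcd(15, 12) = 3; 9 - 6 = 3, which IS divisible by 3, so compatible.
    Write x = 6 + 15·t and substitute into x ≡ 9 (mod 12): 15·t ≡ 9 − 6 = 3 (mod 12).
    Divide the congruence (and modulus) by g = 3: 5·t ≡ 1 (mod 4).
    Reduce coefficients mod 4: 1·t ≡ 1 (mod 4).
    So t ≡ 1 (mod 4).
    Then x = 6 + 15·1 = 21, valid modulo lcm(15, 12) = 60: x ≡ 21 (mod 60).
  Combine with x ≡ 5 (mod 8): gcd(60, 8) = 4; 5 - 21 = -16, which IS divisible by 4, so compatible.
    Write x = 21 + 60·t and substitute into x ≡ 5 (mod 8): 60·t ≡ 5 − 21 = -16 (mod 8).
    Divide the congruence (and modulus) by g = 4: 15·t ≡ -4 (mod 2).
    Reduce coefficients mod 2: 1·t ≡ 0 (mod 2).
    So t ≡ 0 (mod 2).
    Then x = 21 + 60·0 = 21, valid modulo lcm(60, 8) = 120: x ≡ 21 (mod 120).
Verify: 21 mod 15 = 6, 21 mod 12 = 9, 21 mod 8 = 5.

x ≡ 21 (mod 120).


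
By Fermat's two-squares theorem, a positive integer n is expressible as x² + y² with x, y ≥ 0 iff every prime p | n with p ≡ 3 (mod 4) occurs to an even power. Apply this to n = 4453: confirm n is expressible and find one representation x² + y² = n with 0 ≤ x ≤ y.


Step 1: Factor n = 4453 = 61 · 73.
Step 2: Check the mod-4 condition on each prime factor: 61 ≡ 1 (mod 4), exponent 1; 73 ≡ 1 (mod 4), exponent 1.
All primes ≡ 3 (mod 4) appear to even exponent (or don't appear), so by the two-squares theorem n IS expressible as a sum of two squares.
Step 3: Build a representation. Here n = 61 · 73 is a product of primes ≡ 1 (mod 4). Each prime p ≡ 1 (mod 4) is itself a sum of two squares; find a² by testing p − a² for a perfect square:
  61: 61 − 1² = 60, 61 − 2² = 57, 61 − 3² = 52, 61 − 4² = 45, 61 − 5² = 36 = 6² ⇒ 61 = 5² + 6².
  73: 73 − 1² = 72, 73 − 2² = 69, 73 − 3² = 64 = 8² ⇒ 73 = 3² + 8².
  Combine using the Brahmagupta–Fibonacci identity (a² + b²)(c² + d²) = (ac − bd)² + (ad + bc)² = (ac + bd)² + (ad − bc)²:
  61 · 73 = 4453: from (5² + 6²)(3² + 8²), take (5·3 − 6·8, 5·8 + 6·3) = (15 − 48, 40 + 18) = (-33, 58); dropping signs (only squares matter) gives (33, 58); check 33² + 58² = 1089 + 3364 = 4453 ✓.
Step 4: Order so x ≤ y and verify: 33² + 58² = 1089 + 3364 = 4453 = n. ✓

n = 4453 = 33² + 58² (one valid representation with x ≤ y).


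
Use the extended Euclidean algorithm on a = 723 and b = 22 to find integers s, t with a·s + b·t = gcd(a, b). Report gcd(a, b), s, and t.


Euclidean algorithm on (723, 22) — divide until remainder is 0:
  723 = 32 · 22 + 19
  22 = 1 · 19 + 3
  19 = 6 · 3 + 1
  3 = 3 · 1 + 0
gcd(723, 22) = 1.
Track Bezout coefficients alongside the remainders: start with r₀ = 723 = a·1 + b·0 (s = 1, t = 0) and r₁ = 22 = a·0 + b·1 (s = 0, t = 1); each new remainder r_{k+1} = r_{k-1} − q_k·r_k inherits s_{k+1} = s_{k-1} − q_k·s_k, t_{k+1} = t_{k-1} − q_k·t_k, so r_k = a·s_k + b·t_k at every step:
  q = 32: r = 19, s = 1 − 32·0 = 1, t = 0 − 32·1 = -32  (check: 723·1 + 22·(-32) = 19)
  q = 1: r = 3, s = 0 − 1·1 = -1, t = 1 − 1·(-32) = 33  (check: 723·(-1) + 22·33 = 3)
  q = 6: r = 1, s = 1 − 6·(-1) = 7, t = -32 − 6·33 = -230  (check: 723·7 + 22·(-230) = 1)
The row with r = 1 (the gcd) gives the Bezout coefficients s = 7, t = -230.
Result: 723 · (7) + 22 · (-230) = 1.

gcd(723, 22) = 1; s = 7, t = -230 (check: 723·7 + 22·(-230) = 1).


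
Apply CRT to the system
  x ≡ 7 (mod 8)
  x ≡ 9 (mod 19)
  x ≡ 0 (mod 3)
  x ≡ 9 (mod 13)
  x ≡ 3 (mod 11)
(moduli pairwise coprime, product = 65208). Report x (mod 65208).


Product of moduli M = 8 · 19 · 3 · 13 · 11 = 65208.
Merge one congruence at a time:
  Start: x ≡ 7 (mod 8).
  Combine with x ≡ 9 (mod 19); new modulus lcm = 152.
    Write x = 7 + 8·t and substitute into x ≡ 9 (mod 19): 8·t ≡ 9 − 7 = 2 (mod 19).
    The inverse of 8 mod 19 is 12 (since 8·12 = 96 = 5·19 + 1), so t ≡ 12·2 = 24 ≡ 5 (mod 19).
    Then x = 7 + 8·5 = 47, valid modulo lcm(8, 19) = 152: x ≡ 47 (mod 152).
  Combine with x ≡ 0 (mod 3); new modulus lcm = 456.
    Write x = 47 + 152·t and substitute into x ≡ 0 (mod 3): 152·t ≡ 0 − 47 = -47 (mod 3).
    Reduce coefficients mod 3: 2·t ≡ 1 (mod 3).
    The inverse of 2 mod 3 is 2 (since 2·2 = 4 = 1·3 + 1), so t ≡ 2·1 = 2 ≡ 2 (mod 3).
    Then x = 47 + 152·2 = 351, valid modulo lcm(152, 3) = 456: x ≡ 351 (mod 456).
  Combine with x ≡ 9 (mod 13); new modulus lcm = 5928.
    Write x = 351 + 456·t and substitute into x ≡ 9 (mod 13): 456·t ≡ 9 − 351 = -342 (mod 13).
    Reduce coefficients mod 13: 1·t ≡ 9 (mod 13).
    So t ≡ 9 (mod 13).
    Then x = 351 + 456·9 = 4455, valid modulo lcm(456, 13) = 5928: x ≡ 4455 (mod 5928).
  Combine with x ≡ 3 (mod 11); new modulus lcm = 65208.
    Write x = 4455 + 5928·t and substitute into x ≡ 3 (mod 11): 5928·t ≡ 3 − 4455 = -4452 (mod 11).
    Reduce coefficients mod 11: 10·t ≡ 3 (mod 11).
    The inverse of 10 mod 11 is 10 (since 10·10 = 100 = 9·11 + 1), so t ≡ 10·3 = 30 ≡ 8 (mod 11).
    Then x = 4455 + 5928·8 = 51879, valid modulo lcm(5928, 11) = 65208: x ≡ 51879 (mod 65208).
Verify against each original: 51879 mod 8 = 7, 51879 mod 19 = 9, 51879 mod 3 = 0, 51879 mod 13 = 9, 51879 mod 11 = 3.

x ≡ 51879 (mod 65208).


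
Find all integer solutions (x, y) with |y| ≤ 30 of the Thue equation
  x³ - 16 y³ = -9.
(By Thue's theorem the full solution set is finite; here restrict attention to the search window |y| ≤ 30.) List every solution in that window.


The equation is x³ - 16y³ = -9. For fixed y, x³ = 16·y³ − 9, so a solution requires the RHS to be a perfect cube.
Strategy: iterate y from -30 to 30, compute RHS = 16·y³ − 9, and check whether it is a (positive or negative) perfect cube.
Check small values of y:
  y = 0: RHS = -9 is not a perfect cube.
  y = 1: RHS = 7 is not a perfect cube.
  y = -1: RHS = -25 is not a perfect cube.
  y = 2: RHS = 119 is not a perfect cube.
  y = -2: RHS = -137 is not a perfect cube.
  y = 3: RHS = 423 is not a perfect cube.
  y = -3: RHS = -441 is not a perfect cube.
Continuing the search up to |y| = 30 finds no solutions either.
No (x, y) in the scanned range satisfies the equation.

No integer solutions with |y| ≤ 30.


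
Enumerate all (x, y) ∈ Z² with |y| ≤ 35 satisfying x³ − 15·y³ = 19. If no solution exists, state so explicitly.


The equation is x³ - 15y³ = 19. For fixed y, x³ = 15·y³ + 19, so a solution requires the RHS to be a perfect cube.
Strategy: iterate y from -35 to 35, compute RHS = 15·y³ + 19, and check whether it is a (positive or negative) perfect cube.
Check small values of y:
  y = 0: RHS = 19 is not a perfect cube.
  y = 1: RHS = 34 is not a perfect cube.
  y = -1: RHS = 4 is not a perfect cube.
  y = 2: RHS = 139 is not a perfect cube.
  y = -2: RHS = -101 is not a perfect cube.
  y = 3: RHS = 424 is not a perfect cube.
  y = -3: RHS = -386 is not a perfect cube.
Continuing the search up to |y| = 35 finds no solutions either.
No (x, y) in the scanned range satisfies the equation.

No integer solutions with |y| ≤ 35.


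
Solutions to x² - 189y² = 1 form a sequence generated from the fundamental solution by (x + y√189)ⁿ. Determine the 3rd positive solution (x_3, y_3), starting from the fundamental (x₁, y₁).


Step 1: Find the fundamental solution (x₁, y₁) of x² - 189y² = 1.
  Expand √189 as a continued fraction. a₀ = ⌊√189⌋ = 13; iterate m_{k+1} = d_k·a_k − m_k, d_{k+1} = (189 − m_{k+1}²)/d_k, a_{k+1} = ⌊(a₀ + m_{k+1})/d_{k+1}⌋ (starting m₀ = 0, d₀ = 1), with convergents p_k = a_k·p_{k-1} + p_{k-2}, q_k = a_k·q_{k-1} + q_{k-2} (p₋₁ = 1, q₋₁ = 0):
  k = 0: a₀ = 13; p₀/q₀ = 13/1; p₀² − 189·q₀² = 169 − 189 = -20.
  k = 1: m = 13, d = 20, a = ⌊(13 + 13)/20⌋ = 1; p/q = (1·13 + 1)/(1·1 + 0) = 14/1; p² − 189·q² = 196 − 189 = 7.
  k = 2: m = 7, d = 7, a = ⌊(13 + 7)/7⌋ = 2; p/q = (2·14 + 13)/(2·1 + 1) = 41/3; p² − 189·q² = 1681 − 1701 = -20.
  k = 3: m = 7, d = 20, a = ⌊(13 + 7)/20⌋ = 1; p/q = (1·41 + 14)/(1·3 + 1) = 55/4; p² − 189·q² = 3025 − 3024 = 1.
  The first convergent with p² − 189·q² = 1 gives the fundamental solution (x₁, y₁) = (55, 4).
Step 2: Apply the recurrence (x_{n+1}, y_{n+1}) = (x₁x_n + 189y₁y_n, x₁y_n + y₁x_n) repeatedly.
  From (x_1, y_1) = (55, 4): x_2 = 55·55 + 189·4·4 = 6049; y_2 = 55·4 + 4·55 = 440.
  From (x_2, y_2) = (6049, 440): x_3 = 55·6049 + 189·4·440 = 665335; y_3 = 55·440 + 4·6049 = 48396.
Step 3: Verify x_3² - 189·y_3² = 442670662225 - 442670662224 = 1 (should be 1). ✓

(x_1, y_1) = (55, 4); (x_3, y_3) = (665335, 48396).


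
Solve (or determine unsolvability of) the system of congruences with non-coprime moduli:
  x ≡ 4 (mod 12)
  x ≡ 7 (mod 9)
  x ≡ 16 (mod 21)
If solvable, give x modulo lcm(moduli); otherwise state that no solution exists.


Moduli 12, 9, 21 are not pairwise coprime, so CRT works modulo lcm(m_i) when all pairwise compatibility conditions hold.
Pairwise compatibility: gcd(m_i, m_j) must divide a_i - a_j for every pair.
Merge one congruence at a time:
  Start: x ≡ 4 (mod 12).
  Combine with x ≡ 7 (mod 9): gcd(12, 9) = 3; 7 - 4 = 3, which IS divisible by 3, so compatible.
    Write x = 4 + 12·t and substitute into x ≡ 7 (mod 9): 12·t ≡ 7 − 4 = 3 (mod 9).
    Divide the congruence (and modulus) by g = 3: 4·t ≡ 1 (mod 3).
    Reduce coefficients mod 3: 1·t ≡ 1 (mod 3).
    So t ≡ 1 (mod 3).
    Then x = 4 + 12·1 = 16, valid modulo lcm(12, 9) = 36: x ≡ 16 (mod 36).
  Combine with x ≡ 16 (mod 21): gcd(36, 21) = 3; 16 - 16 = 0, which IS divisible by 3, so compatible.
    Write x = 16 + 36·t and substitute into x ≡ 16 (mod 21): 36·t ≡ 16 − 16 = 0 (mod 21).
    Divide the congruence (and modulus) by g = 3: 12·t ≡ 0 (mod 7).
    Reduce coefficients mod 7: 5·t ≡ 0 (mod 7).
    The inverse of 5 mod 7 is 3 (since 5·3 = 15 = 2·7 + 1), so t ≡ 3·0 = 0 ≡ 0 (mod 7).
    Then x = 16 + 36·0 = 16, valid modulo lcm(36, 21) = 252: x ≡ 16 (mod 252).
Verify: 16 mod 12 = 4, 16 mod 9 = 7, 16 mod 21 = 16.

x ≡ 16 (mod 252).


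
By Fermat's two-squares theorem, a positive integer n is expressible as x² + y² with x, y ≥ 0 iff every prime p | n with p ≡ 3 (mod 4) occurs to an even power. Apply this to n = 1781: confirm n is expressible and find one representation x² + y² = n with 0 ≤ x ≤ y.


Step 1: Factor n = 1781 = 13 · 137.
Step 2: Check the mod-4 condition on each prime factor: 13 ≡ 1 (mod 4), exponent 1; 137 ≡ 1 (mod 4), exponent 1.
All primes ≡ 3 (mod 4) appear to even exponent (or don't appear), so by the two-squares theorem n IS expressible as a sum of two squares.
Step 3: Build a representation. Here n = 13 · 137 is a product of primes ≡ 1 (mod 4). Each prime p ≡ 1 (mod 4) is itself a sum of two squares; find a² by testing p − a² for a perfect square:
  13: 13 − 1² = 12, 13 − 2² = 9 = 3² ⇒ 13 = 2² + 3².
  137: 137 − 1² = 136, 137 − 2² = 133, 137 − 3² = 128, 137 − 4² = 121 = 11² ⇒ 137 = 4² + 11².
  Combine using the Brahmagupta–Fibonacci identity (a² + b²)(c² + d²) = (ac − bd)² + (ad + bc)² = (ac + bd)² + (ad − bc)²:
  13 · 137 = 1781: from (2² + 3²)(4² + 11²), take (2·4 − 3·11, 2·11 + 3·4) = (8 − 33, 22 + 12) = (-25, 34); dropping signs (only squares matter) gives (25, 34); check 25² + 34² = 625 + 1156 = 1781 ✓.
Step 4: Order so x ≤ y and verify: 25² + 34² = 625 + 1156 = 1781 = n. ✓

n = 1781 = 25² + 34² (one valid representation with x ≤ y).


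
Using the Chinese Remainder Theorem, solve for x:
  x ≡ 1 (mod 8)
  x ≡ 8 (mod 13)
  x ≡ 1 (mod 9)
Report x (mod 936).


Moduli 8, 13, 9 are pairwise coprime; by CRT there is a unique solution modulo M = 8 · 13 · 9 = 936.
Solve pairwise, accumulating the modulus:
  Start with x ≡ 1 (mod 8).
  Combine with x ≡ 8 (mod 13): since gcd(8, 13) = 1, we get a unique residue mod 104.
    Write x = 1 + 8·t and substitute into x ≡ 8 (mod 13): 8·t ≡ 8 − 1 = 7 (mod 13).
    The inverse of 8 mod 13 is 5 (since 8·5 = 40 = 3·13 + 1), so t ≡ 5·7 = 35 ≡ 9 (mod 13).
    Then x = 1 + 8·9 = 73, valid modulo lcm(8, 13) = 104: x ≡ 73 (mod 104).
  Combine with x ≡ 1 (mod 9): since gcd(104, 9) = 1, we get a unique residue mod 936.
    Write x = 73 + 104·t and substitute into x ≡ 1 (mod 9): 104·t ≡ 1 − 73 = -72 (mod 9).
    Reduce coefficients mod 9: 5·t ≡ 0 (mod 9).
    The inverse of 5 mod 9 is 2 (since 5·2 = 10 = 1·9 + 1), so t ≡ 2·0 = 0 ≡ 0 (mod 9).
    Then x = 73 + 104·0 = 73, valid modulo lcm(104, 9) = 936: x ≡ 73 (mod 936).
Verify: 73 mod 8 = 1 ✓, 73 mod 13 = 8 ✓, 73 mod 9 = 1 ✓.

x ≡ 73 (mod 936).


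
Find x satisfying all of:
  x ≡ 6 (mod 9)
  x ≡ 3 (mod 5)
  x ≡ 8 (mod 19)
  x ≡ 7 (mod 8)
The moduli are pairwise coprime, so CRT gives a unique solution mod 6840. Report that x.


Product of moduli M = 9 · 5 · 19 · 8 = 6840.
Merge one congruence at a time:
  Start: x ≡ 6 (mod 9).
  Combine with x ≡ 3 (mod 5); new modulus lcm = 45.
    Write x = 6 + 9·t and substitute into x ≡ 3 (mod 5): 9·t ≡ 3 − 6 = -3 (mod 5).
    Reduce coefficients mod 5: 4·t ≡ 2 (mod 5).
    The inverse of 4 mod 5 is 4 (since 4·4 = 16 = 3·5 + 1), so t ≡ 4·2 = 8 ≡ 3 (mod 5).
    Then x = 6 + 9·3 = 33, valid modulo lcm(9, 5) = 45: x ≡ 33 (mod 45).
  Combine with x ≡ 8 (mod 19); new modulus lcm = 855.
    Write x = 33 + 45·t and substitute into x ≡ 8 (mod 19): 45·t ≡ 8 − 33 = -25 (mod 19).
    Reduce coefficients mod 19: 7·t ≡ 13 (mod 19).
    The inverse of 7 mod 19 is 11 (since 7·11 = 77 = 4·19 + 1), so t ≡ 11·13 = 143 ≡ 10 (mod 19).
    Then x = 33 + 45·10 = 483, valid modulo lcm(45, 19) = 855: x ≡ 483 (mod 855).
  Combine with x ≡ 7 (mod 8); new modulus lcm = 6840.
    Write x = 483 + 855·t and substitute into x ≡ 7 (mod 8): 855·t ≡ 7 − 483 = -476 (mod 8).
    Reduce coefficients mod 8: 7·t ≡ 4 (mod 8).
    The inverse of 7 mod 8 is 7 (since 7·7 = 49 = 6·8 + 1), so t ≡ 7·4 = 28 ≡ 4 (mod 8).
    Then x = 483 + 855·4 = 3903, valid modulo lcm(855, 8) = 6840: x ≡ 3903 (mod 6840).
Verify against each original: 3903 mod 9 = 6, 3903 mod 5 = 3, 3903 mod 19 = 8, 3903 mod 8 = 7.

x ≡ 3903 (mod 6840).


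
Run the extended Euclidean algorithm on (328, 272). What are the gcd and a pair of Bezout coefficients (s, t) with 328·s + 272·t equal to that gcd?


Euclidean algorithm on (328, 272) — divide until remainder is 0:
  328 = 1 · 272 + 56
  272 = 4 · 56 + 48
  56 = 1 · 48 + 8
  48 = 6 · 8 + 0
gcd(328, 272) = 8.
Track Bezout coefficients alongside the remainders: start with r₀ = 328 = a·1 + b·0 (s = 1, t = 0) and r₁ = 272 = a·0 + b·1 (s = 0, t = 1); each new remainder r_{k+1} = r_{k-1} − q_k·r_k inherits s_{k+1} = s_{k-1} − q_k·s_k, t_{k+1} = t_{k-1} − q_k·t_k, so r_k = a·s_k + b·t_k at every step:
  q = 1: r = 56, s = 1 − 1·0 = 1, t = 0 − 1·1 = -1  (check: 328·1 + 272·(-1) = 56)
  q = 4: r = 48, s = 0 − 4·1 = -4, t = 1 − 4·(-1) = 5  (check: 328·(-4) + 272·5 = 48)
  q = 1: r = 8, s = 1 − 1·(-4) = 5, t = -1 − 1·5 = -6  (check: 328·5 + 272·(-6) = 8)
The row with r = 8 (the gcd) gives the Bezout coefficients s = 5, t = -6.
Result: 328 · (5) + 272 · (-6) = 8.

gcd(328, 272) = 8; s = 5, t = -6 (check: 328·5 + 272·(-6) = 8).


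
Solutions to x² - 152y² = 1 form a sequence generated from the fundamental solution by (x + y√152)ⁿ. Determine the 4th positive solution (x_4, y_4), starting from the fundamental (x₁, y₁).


Step 1: Find the fundamental solution (x₁, y₁) of x² - 152y² = 1.
  Expand √152 as a continued fraction. a₀ = ⌊√152⌋ = 12; iterate m_{k+1} = d_k·a_k − m_k, d_{k+1} = (152 − m_{k+1}²)/d_k, a_{k+1} = ⌊(a₀ + m_{k+1})/d_{k+1}⌋ (starting m₀ = 0, d₀ = 1), with convergents p_k = a_k·p_{k-1} + p_{k-2}, q_k = a_k·q_{k-1} + q_{k-2} (p₋₁ = 1, q₋₁ = 0):
  k = 0: a₀ = 12; p₀/q₀ = 12/1; p₀² − 152·q₀² = 144 − 152 = -8.
  k = 1: m = 12, d = 8, a = ⌊(12 + 12)/8⌋ = 3; p/q = (3·12 + 1)/(3·1 + 0) = 37/3; p² − 152·q² = 1369 − 1368 = 1.
  The first convergent with p² − 152·q² = 1 gives the fundamental solution (x₁, y₁) = (37, 3).
Step 2: Apply the recurrence (x_{n+1}, y_{n+1}) = (x₁x_n + 152y₁y_n, x₁y_n + y₁x_n) repeatedly.
  From (x_1, y_1) = (37, 3): x_2 = 37·37 + 152·3·3 = 2737; y_2 = 37·3 + 3·37 = 222.
  From (x_2, y_2) = (2737, 222): x_3 = 37·2737 + 152·3·222 = 202501; y_3 = 37·222 + 3·2737 = 16425.
  From (x_3, y_3) = (202501, 16425): x_4 = 37·202501 + 152·3·16425 = 14982337; y_4 = 37·16425 + 3·202501 = 1215228.
Step 3: Verify x_4² - 152·y_4² = 224470421981569 - 224470421981568 = 1 (should be 1). ✓

(x_1, y_1) = (37, 3); (x_4, y_4) = (14982337, 1215228).


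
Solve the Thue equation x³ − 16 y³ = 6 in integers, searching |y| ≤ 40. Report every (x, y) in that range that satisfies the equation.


The equation is x³ - 16y³ = 6. For fixed y, x³ = 16·y³ + 6, so a solution requires the RHS to be a perfect cube.
Strategy: iterate y from -40 to 40, compute RHS = 16·y³ + 6, and check whether it is a (positive or negative) perfect cube.
Check small values of y:
  y = 0: RHS = 6 is not a perfect cube.
  y = 1: RHS = 22 is not a perfect cube.
  y = -1: RHS = -10 is not a perfect cube.
  y = 2: RHS = 134 is not a perfect cube.
  y = -2: RHS = -122 is not a perfect cube.
  y = 3: RHS = 438 is not a perfect cube.
  y = -3: RHS = -426 is not a perfect cube.
Continuing the search up to |y| = 40 finds no solutions either.
No (x, y) in the scanned range satisfies the equation.

No integer solutions with |y| ≤ 40.


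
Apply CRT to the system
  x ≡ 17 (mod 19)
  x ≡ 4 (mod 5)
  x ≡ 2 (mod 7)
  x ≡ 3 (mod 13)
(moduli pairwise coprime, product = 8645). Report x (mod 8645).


Product of moduli M = 19 · 5 · 7 · 13 = 8645.
Merge one congruence at a time:
  Start: x ≡ 17 (mod 19).
  Combine with x ≡ 4 (mod 5); new modulus lcm = 95.
    Write x = 17 + 19·t and substitute into x ≡ 4 (mod 5): 19·t ≡ 4 − 17 = -13 (mod 5).
    Reduce coefficients mod 5: 4·t ≡ 2 (mod 5).
    The inverse of 4 mod 5 is 4 (since 4·4 = 16 = 3·5 + 1), so t ≡ 4·2 = 8 ≡ 3 (mod 5).
    Then x = 17 + 19·3 = 74, valid modulo lcm(19, 5) = 95: x ≡ 74 (mod 95).
  Combine with x ≡ 2 (mod 7); new modulus lcm = 665.
    Write x = 74 + 95·t and substitute into x ≡ 2 (mod 7): 95·t ≡ 2 − 74 = -72 (mod 7).
    Reduce coefficients mod 7: 4·t ≡ 5 (mod 7).
    The inverse of 4 mod 7 is 2 (since 4·2 = 8 = 1·7 + 1), so t ≡ 2·5 = 10 ≡ 3 (mod 7).
    Then x = 74 + 95·3 = 359, valid modulo lcm(95, 7) = 665: x ≡ 359 (mod 665).
  Combine with x ≡ 3 (mod 13); new modulus lcm = 8645.
    Write x = 359 + 665·t and substitute into x ≡ 3 (mod 13): 665·t ≡ 3 − 359 = -356 (mod 13).
    Reduce coefficients mod 13: 2·t ≡ 8 (mod 13).
    The inverse of 2 mod 13 is 7 (since 2·7 = 14 = 1·13 + 1), so t ≡ 7·8 = 56 ≡ 4 (mod 13).
    Then x = 359 + 665·4 = 3019, valid modulo lcm(665, 13) = 8645: x ≡ 3019 (mod 8645).
Verify against each original: 3019 mod 19 = 17, 3019 mod 5 = 4, 3019 mod 7 = 2, 3019 mod 13 = 3.

x ≡ 3019 (mod 8645).


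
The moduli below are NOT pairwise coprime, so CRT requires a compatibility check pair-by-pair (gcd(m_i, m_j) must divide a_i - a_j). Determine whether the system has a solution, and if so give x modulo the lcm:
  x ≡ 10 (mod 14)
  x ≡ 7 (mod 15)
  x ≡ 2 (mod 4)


Moduli 14, 15, 4 are not pairwise coprime, so CRT works modulo lcm(m_i) when all pairwise compatibility conditions hold.
Pairwise compatibility: gcd(m_i, m_j) must divide a_i - a_j for every pair.
Merge one congruence at a time:
  Start: x ≡ 10 (mod 14).
  Combine with x ≡ 7 (mod 15): gcd(14, 15) = 1; 7 - 10 = -3, which IS divisible by 1, so compatible.
    Write x = 10 + 14·t and substitute into x ≡ 7 (mod 15): 14·t ≡ 7 − 10 = -3 (mod 15).
    Reduce coefficients mod 15: 14·t ≡ 12 (mod 15).
    The inverse of 14 mod 15 is 14 (since 14·14 = 196 = 13·15 + 1), so t ≡ 14·12 = 168 ≡ 3 (mod 15).
    Then x = 10 + 14·3 = 52, valid modulo lcm(14, 15) = 210: x ≡ 52 (mod 210).
  Combine with x ≡ 2 (mod 4): gcd(210, 4) = 2; 2 - 52 = -50, which IS divisible by 2, so compatible.
    Write x = 52 + 210·t and substitute into x ≡ 2 (mod 4): 210·t ≡ 2 − 52 = -50 (mod 4).
    Divide the congruence (and modulus) by g = 2: 105·t ≡ -25 (mod 2).
    Reduce coefficients mod 2: 1·t ≡ 1 (mod 2).
    So t ≡ 1 (mod 2).
    Then x = 52 + 210·1 = 262, valid modulo lcm(210, 4) = 420: x ≡ 262 (mod 420).
Verify: 262 mod 14 = 10, 262 mod 15 = 7, 262 mod 4 = 2.

x ≡ 262 (mod 420).


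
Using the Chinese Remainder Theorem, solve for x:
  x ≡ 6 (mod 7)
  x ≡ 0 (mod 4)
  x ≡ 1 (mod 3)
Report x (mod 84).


Moduli 7, 4, 3 are pairwise coprime; by CRT there is a unique solution modulo M = 7 · 4 · 3 = 84.
Solve pairwise, accumulating the modulus:
  Start with x ≡ 6 (mod 7).
  Combine with x ≡ 0 (mod 4): since gcd(7, 4) = 1, we get a unique residue mod 28.
    Write x = 6 + 7·t and substitute into x ≡ 0 (mod 4): 7·t ≡ 0 − 6 = -6 (mod 4).
    Reduce coefficients mod 4: 3·t ≡ 2 (mod 4).
    The inverse of 3 mod 4 is 3 (since 3·3 = 9 = 2·4 + 1), so t ≡ 3·2 = 6 ≡ 2 (mod 4).
    Then x = 6 + 7·2 = 20, valid modulo lcm(7, 4) = 28: x ≡ 20 (mod 28).
  Combine with x ≡ 1 (mod 3): since gcd(28, 3) = 1, we get a unique residue mod 84.
    Write x = 20 + 28·t and substitute into x ≡ 1 (mod 3): 28·t ≡ 1 − 20 = -19 (mod 3).
    Reduce coefficients mod 3: 1·t ≡ 2 (mod 3).
    So t ≡ 2 (mod 3).
    Then x = 20 + 28·2 = 76, valid modulo lcm(28, 3) = 84: x ≡ 76 (mod 84).
Verify: 76 mod 7 = 6 ✓, 76 mod 4 = 0 ✓, 76 mod 3 = 1 ✓.

x ≡ 76 (mod 84).


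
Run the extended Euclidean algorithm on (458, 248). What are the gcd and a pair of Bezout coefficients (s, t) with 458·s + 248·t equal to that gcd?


Euclidean algorithm on (458, 248) — divide until remainder is 0:
  458 = 1 · 248 + 210
  248 = 1 · 210 + 38
  210 = 5 · 38 + 20
  38 = 1 · 20 + 18
  20 = 1 · 18 + 2
  18 = 9 · 2 + 0
gcd(458, 248) = 2.
Track Bezout coefficients alongside the remainders: start with r₀ = 458 = a·1 + b·0 (s = 1, t = 0) and r₁ = 248 = a·0 + b·1 (s = 0, t = 1); each new remainder r_{k+1} = r_{k-1} − q_k·r_k inherits s_{k+1} = s_{k-1} − q_k·s_k, t_{k+1} = t_{k-1} − q_k·t_k, so r_k = a·s_k + b·t_k at every step:
  q = 1: r = 210, s = 1 − 1·0 = 1, t = 0 − 1·1 = -1  (check: 458·1 + 248·(-1) = 210)
  q = 1: r = 38, s = 0 − 1·1 = -1, t = 1 − 1·(-1) = 2  (check: 458·(-1) + 248·2 = 38)
  q = 5: r = 20, s = 1 − 5·(-1) = 6, t = -1 − 5·2 = -11  (check: 458·6 + 248·(-11) = 20)
  q = 1: r = 18, s = -1 − 1·6 = -7, t = 2 − 1·(-11) = 13  (check: 458·(-7) + 248·13 = 18)
  q = 1: r = 2, s = 6 − 1·(-7) = 13, t = -11 − 1·13 = -24  (check: 458·13 + 248·(-24) = 2)
The row with r = 2 (the gcd) gives the Bezout coefficients s = 13, t = -24.
Result: 458 · (13) + 248 · (-24) = 2.

gcd(458, 248) = 2; s = 13, t = -24 (check: 458·13 + 248·(-24) = 2).


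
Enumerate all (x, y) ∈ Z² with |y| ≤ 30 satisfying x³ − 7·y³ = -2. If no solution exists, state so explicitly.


The equation is x³ - 7y³ = -2. For fixed y, x³ = 7·y³ − 2, so a solution requires the RHS to be a perfect cube.
Strategy: iterate y from -30 to 30, compute RHS = 7·y³ − 2, and check whether it is a (positive or negative) perfect cube.
Check small values of y:
  y = 0: RHS = -2 is not a perfect cube.
  y = 1: RHS = 5 is not a perfect cube.
  y = -1: RHS = -9 is not a perfect cube.
  y = 2: RHS = 54 is not a perfect cube.
  y = -2: RHS = -58 is not a perfect cube.
  y = 3: RHS = 187 is not a perfect cube.
  y = -3: RHS = -191 is not a perfect cube.
Continuing the search up to |y| = 30 finds no solutions either.
No (x, y) in the scanned range satisfies the equation.

No integer solutions with |y| ≤ 30.


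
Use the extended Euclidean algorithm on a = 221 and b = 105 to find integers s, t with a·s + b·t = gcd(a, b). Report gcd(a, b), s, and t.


Euclidean algorithm on (221, 105) — divide until remainder is 0:
  221 = 2 · 105 + 11
  105 = 9 · 11 + 6
  11 = 1 · 6 + 5
  6 = 1 · 5 + 1
  5 = 5 · 1 + 0
gcd(221, 105) = 1.
Track Bezout coefficients alongside the remainders: start with r₀ = 221 = a·1 + b·0 (s = 1, t = 0) and r₁ = 105 = a·0 + b·1 (s = 0, t = 1); each new remainder r_{k+1} = r_{k-1} − q_k·r_k inherits s_{k+1} = s_{k-1} − q_k·s_k, t_{k+1} = t_{k-1} − q_k·t_k, so r_k = a·s_k + b·t_k at every step:
  q = 2: r = 11, s = 1 − 2·0 = 1, t = 0 − 2·1 = -2  (check: 221·1 + 105·(-2) = 11)
  q = 9: r = 6, s = 0 − 9·1 = -9, t = 1 − 9·(-2) = 19  (check: 221·(-9) + 105·19 = 6)
  q = 1: r = 5, s = 1 − 1·(-9) = 10, t = -2 − 1·19 = -21  (check: 221·10 + 105·(-21) = 5)
  q = 1: r = 1, s = -9 − 1·10 = -19, t = 19 − 1·(-21) = 40  (check: 221·(-19) + 105·40 = 1)
The row with r = 1 (the gcd) gives the Bezout coefficients s = -19, t = 40.
Result: 221 · (-19) + 105 · (40) = 1.

gcd(221, 105) = 1; s = -19, t = 40 (check: 221·(-19) + 105·40 = 1).


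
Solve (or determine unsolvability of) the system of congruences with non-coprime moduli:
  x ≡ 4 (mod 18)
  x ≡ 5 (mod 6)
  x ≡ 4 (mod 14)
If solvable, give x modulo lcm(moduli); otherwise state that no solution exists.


Moduli 18, 6, 14 are not pairwise coprime, so CRT works modulo lcm(m_i) when all pairwise compatibility conditions hold.
Pairwise compatibility: gcd(m_i, m_j) must divide a_i - a_j for every pair.
Merge one congruence at a time:
  Start: x ≡ 4 (mod 18).
  Combine with x ≡ 5 (mod 6): gcd(18, 6) = 6, and 5 - 4 = 1 is NOT divisible by 6.
    ⇒ system is inconsistent (no integer solution).

No solution (the system is inconsistent).


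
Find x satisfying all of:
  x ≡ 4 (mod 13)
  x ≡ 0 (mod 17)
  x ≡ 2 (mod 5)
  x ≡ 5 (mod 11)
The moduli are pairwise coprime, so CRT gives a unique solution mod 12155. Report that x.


Product of moduli M = 13 · 17 · 5 · 11 = 12155.
Merge one congruence at a time:
  Start: x ≡ 4 (mod 13).
  Combine with x ≡ 0 (mod 17); new modulus lcm = 221.
    Write x = 4 + 13·t and substitute into x ≡ 0 (mod 17): 13·t ≡ 0 − 4 = -4 (mod 17).
    Reduce coefficients mod 17: 13·t ≡ 13 (mod 17).
    The inverse of 13 mod 17 is 4 (since 13·4 = 52 = 3·17 + 1), so t ≡ 4·13 = 52 ≡ 1 (mod 17).
    Then x = 4 + 13·1 = 17, valid modulo lcm(13, 17) = 221: x ≡ 17 (mod 221).
  Combine with x ≡ 2 (mod 5); new modulus lcm = 1105.
    Write x = 17 + 221·t and substitute into x ≡ 2 (mod 5): 221·t ≡ 2 − 17 = -15 (mod 5).
    Reduce coefficients mod 5: 1·t ≡ 0 (mod 5).
    So t ≡ 0 (mod 5).
    Then x = 17 + 221·0 = 17, valid modulo lcm(221, 5) = 1105: x ≡ 17 (mod 1105).
  Combine with x ≡ 5 (mod 11); new modulus lcm = 12155.
    Write x = 17 + 1105·t and substitute into x ≡ 5 (mod 11): 1105·t ≡ 5 − 17 = -12 (mod 11).
    Reduce coefficients mod 11: 5·t ≡ 10 (mod 11).
    The inverse of 5 mod 11 is 9 (since 5·9 = 45 = 4·11 + 1), so t ≡ 9·10 = 90 ≡ 2 (mod 11).
    Then x = 17 + 1105·2 = 2227, valid modulo lcm(1105, 11) = 12155: x ≡ 2227 (mod 12155).
Verify against each original: 2227 mod 13 = 4, 2227 mod 17 = 0, 2227 mod 5 = 2, 2227 mod 11 = 5.

x ≡ 2227 (mod 12155).


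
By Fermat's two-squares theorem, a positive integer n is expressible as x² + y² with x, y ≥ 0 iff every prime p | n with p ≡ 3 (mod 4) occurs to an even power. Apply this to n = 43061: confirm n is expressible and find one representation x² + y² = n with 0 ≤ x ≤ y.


Step 1: Factor n = 43061 = 17^2 · 149.
Step 2: Check the mod-4 condition on each prime factor: 17 ≡ 1 (mod 4), exponent 2; 149 ≡ 1 (mod 4), exponent 1.
All primes ≡ 3 (mod 4) appear to even exponent (or don't appear), so by the two-squares theorem n IS expressible as a sum of two squares.
Step 3: Build a representation. Here n = 17 · 17 · 149 is a product of primes ≡ 1 (mod 4). Each prime p ≡ 1 (mod 4) is itself a sum of two squares; find a² by testing p − a² for a perfect square:
  17: 17 − 1² = 16 = 4² ⇒ 17 = 1² + 4².
  149: 149 − 1² = 148, 149 − 2² = 145, 149 − 3² = 140, 149 − 4² = 133, 149 − 5² = 124, 149 − 6² = 113, 149 − 7² = 100 = 10² ⇒ 149 = 7² + 10².
  Combine using the Brahmagupta–Fibonacci identity (a² + b²)(c² + d²) = (ac − bd)² + (ad + bc)² = (ac + bd)² + (ad − bc)²:
  17 · 17 = 289: from (1² + 4²)(1² + 4²), take (1·1 − 4·4, 1·4 + 4·1) = (1 − 16, 4 + 4) = (-15, 8); dropping signs (only squares matter) gives (15, 8); check 15² + 8² = 225 + 64 = 289 ✓.
  289 · 149 = 43061: from (15² + 8²)(7² + 10²), take (15·7 − 8·10, 15·10 + 8·7) = (105 − 80, 150 + 56) = (25, 206); check 25² + 206² = 625 + 42436 = 43061 ✓.
Step 4: Order so x ≤ y and verify: 25² + 206² = 625 + 42436 = 43061 = n. ✓

n = 43061 = 25² + 206² (one valid representation with x ≤ y).


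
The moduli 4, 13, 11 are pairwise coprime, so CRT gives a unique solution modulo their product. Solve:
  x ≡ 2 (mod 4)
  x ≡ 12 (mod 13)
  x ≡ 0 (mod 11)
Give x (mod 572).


Moduli 4, 13, 11 are pairwise coprime; by CRT there is a unique solution modulo M = 4 · 13 · 11 = 572.
Solve pairwise, accumulating the modulus:
  Start with x ≡ 2 (mod 4).
  Combine with x ≡ 12 (mod 13): since gcd(4, 13) = 1, we get a unique residue mod 52.
    Write x = 2 + 4·t and substitute into x ≡ 12 (mod 13): 4·t ≡ 12 − 2 = 10 (mod 13).
    The inverse of 4 mod 13 is 10 (since 4·10 = 40 = 3·13 + 1), so t ≡ 10·10 = 100 ≡ 9 (mod 13).
    Then x = 2 + 4·9 = 38, valid modulo lcm(4, 13) = 52: x ≡ 38 (mod 52).
  Combine with x ≡ 0 (mod 11): since gcd(52, 11) = 1, we get a unique residue mod 572.
    Write x = 38 + 52·t and substitute into x ≡ 0 (mod 11): 52·t ≡ 0 − 38 = -38 (mod 11).
    Reduce coefficients mod 11: 8·t ≡ 6 (mod 11).
    The inverse of 8 mod 11 is 7 (since 8·7 = 56 = 5·11 + 1), so t ≡ 7·6 = 42 ≡ 9 (mod 11).
    Then x = 38 + 52·9 = 506, valid modulo lcm(52, 11) = 572: x ≡ 506 (mod 572).
Verify: 506 mod 4 = 2 ✓, 506 mod 13 = 12 ✓, 506 mod 11 = 0 ✓.

x ≡ 506 (mod 572).


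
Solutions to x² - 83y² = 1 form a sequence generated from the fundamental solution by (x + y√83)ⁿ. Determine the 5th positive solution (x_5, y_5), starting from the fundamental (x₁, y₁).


Step 1: Find the fundamental solution (x₁, y₁) of x² - 83y² = 1.
  Expand √83 as a continued fraction. a₀ = ⌊√83⌋ = 9; iterate m_{k+1} = d_k·a_k − m_k, d_{k+1} = (83 − m_{k+1}²)/d_k, a_{k+1} = ⌊(a₀ + m_{k+1})/d_{k+1}⌋ (starting m₀ = 0, d₀ = 1), with convergents p_k = a_k·p_{k-1} + p_{k-2}, q_k = a_k·q_{k-1} + q_{k-2} (p₋₁ = 1, q₋₁ = 0):
  k = 0: a₀ = 9; p₀/q₀ = 9/1; p₀² − 83·q₀² = 81 − 83 = -2.
  k = 1: m = 9, d = 2, a = ⌊(9 + 9)/2⌋ = 9; p/q = (9·9 + 1)/(9·1 + 0) = 82/9; p² − 83·q² = 6724 − 6723 = 1.
  The first convergent with p² − 83·q² = 1 gives the fundamental solution (x₁, y₁) = (82, 9).
Step 2: Apply the recurrence (x_{n+1}, y_{n+1}) = (x₁x_n + 83y₁y_n, x₁y_n + y₁x_n) repeatedly.
  From (x_1, y_1) = (82, 9): x_2 = 82·82 + 83·9·9 = 13447; y_2 = 82·9 + 9·82 = 1476.
  From (x_2, y_2) = (13447, 1476): x_3 = 82·13447 + 83·9·1476 = 2205226; y_3 = 82·1476 + 9·13447 = 242055.
  From (x_3, y_3) = (2205226, 242055): x_4 = 82·2205226 + 83·9·242055 = 361643617; y_4 = 82·242055 + 9·2205226 = 39695544.
  From (x_4, y_4) = (361643617, 39695544): x_5 = 82·361643617 + 83·9·39695544 = 59307347962; y_5 = 82·39695544 + 9·361643617 = 6509827161.
Step 3: Verify x_5² - 83·y_5² = 3517361522285745553444 - 3517361522285745553443 = 1 (should be 1). ✓

(x_1, y_1) = (82, 9); (x_5, y_5) = (59307347962, 6509827161).


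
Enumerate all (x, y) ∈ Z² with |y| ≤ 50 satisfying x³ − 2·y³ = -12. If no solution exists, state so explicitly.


The equation is x³ - 2y³ = -12. For fixed y, x³ = 2·y³ − 12, so a solution requires the RHS to be a perfect cube.
Strategy: iterate y from -50 to 50, compute RHS = 2·y³ − 12, and check whether it is a (positive or negative) perfect cube.
Check small values of y:
  y = 0: RHS = -12 is not a perfect cube.
  y = 1: RHS = -10 is not a perfect cube.
  y = -1: RHS = -14 is not a perfect cube.
  y = 2: RHS = 4 is not a perfect cube.
  y = -2: RHS = -28 is not a perfect cube.
  y = 3: RHS = 42 is not a perfect cube.
  y = -3: RHS = -66 is not a perfect cube.
Continuing the search up to |y| = 50 finds no solutions either.
No (x, y) in the scanned range satisfies the equation.

No integer solutions with |y| ≤ 50.


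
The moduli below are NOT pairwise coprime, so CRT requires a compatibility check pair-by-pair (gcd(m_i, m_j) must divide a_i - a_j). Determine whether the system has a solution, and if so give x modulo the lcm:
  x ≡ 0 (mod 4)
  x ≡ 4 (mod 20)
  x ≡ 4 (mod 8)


Moduli 4, 20, 8 are not pairwise coprime, so CRT works modulo lcm(m_i) when all pairwise compatibility conditions hold.
Pairwise compatibility: gcd(m_i, m_j) must divide a_i - a_j for every pair.
Merge one congruence at a time:
  Start: x ≡ 0 (mod 4).
  Combine with x ≡ 4 (mod 20): gcd(4, 20) = 4; 4 - 0 = 4, which IS divisible by 4, so compatible.
    Write x = 0 + 4·t and substitute into x ≡ 4 (mod 20): 4·t ≡ 4 − 0 = 4 (mod 20).
    Divide the congruence (and modulus) by g = 4: 1·t ≡ 1 (mod 5).
    So t ≡ 1 (mod 5).
    Then x = 0 + 4·1 = 4, valid modulo lcm(4, 20) = 20: x ≡ 4 (mod 20).
  Combine with x ≡ 4 (mod 8): gcd(20, 8) = 4; 4 - 4 = 0, which IS divisible by 4, so compatible.
    Write x = 4 + 20·t and substitute into x ≡ 4 (mod 8): 20·t ≡ 4 − 4 = 0 (mod 8).
    Divide the congruence (and modulus) by g = 4: 5·t ≡ 0 (mod 2).
    Reduce coefficients mod 2: 1·t ≡ 0 (mod 2).
    So t ≡ 0 (mod 2).
    Then x = 4 + 20·0 = 4, valid modulo lcm(20, 8) = 40: x ≡ 4 (mod 40).
Verify: 4 mod 4 = 0, 4 mod 20 = 4, 4 mod 8 = 4.

x ≡ 4 (mod 40).


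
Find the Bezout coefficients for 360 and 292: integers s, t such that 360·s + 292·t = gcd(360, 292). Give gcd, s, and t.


Euclidean algorithm on (360, 292) — divide until remainder is 0:
  360 = 1 · 292 + 68
  292 = 4 · 68 + 20
  68 = 3 · 20 + 8
  20 = 2 · 8 + 4
  8 = 2 · 4 + 0
gcd(360, 292) = 4.
Track Bezout coefficients alongside the remainders: start with r₀ = 360 = a·1 + b·0 (s = 1, t = 0) and r₁ = 292 = a·0 + b·1 (s = 0, t = 1); each new remainder r_{k+1} = r_{k-1} − q_k·r_k inherits s_{k+1} = s_{k-1} − q_k·s_k, t_{k+1} = t_{k-1} − q_k·t_k, so r_k = a·s_k + b·t_k at every step:
  q = 1: r = 68, s = 1 − 1·0 = 1, t = 0 − 1·1 = -1  (check: 360·1 + 292·(-1) = 68)
  q = 4: r = 20, s = 0 − 4·1 = -4, t = 1 − 4·(-1) = 5  (check: 360·(-4) + 292·5 = 20)
  q = 3: r = 8, s = 1 − 3·(-4) = 13, t = -1 − 3·5 = -16  (check: 360·13 + 292·(-16) = 8)
  q = 2: r = 4, s = -4 − 2·13 = -30, t = 5 − 2·(-16) = 37  (check: 360·(-30) + 292·37 = 4)
The row with r = 4 (the gcd) gives the Bezout coefficients s = -30, t = 37.
Result: 360 · (-30) + 292 · (37) = 4.

gcd(360, 292) = 4; s = -30, t = 37 (check: 360·(-30) + 292·37 = 4).


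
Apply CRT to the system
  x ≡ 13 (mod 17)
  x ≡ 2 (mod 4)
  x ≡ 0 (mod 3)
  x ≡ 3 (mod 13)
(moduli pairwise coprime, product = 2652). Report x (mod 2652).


Product of moduli M = 17 · 4 · 3 · 13 = 2652.
Merge one congruence at a time:
  Start: x ≡ 13 (mod 17).
  Combine with x ≡ 2 (mod 4); new modulus lcm = 68.
    Write x = 13 + 17·t and substitute into x ≡ 2 (mod 4): 17·t ≡ 2 − 13 = -11 (mod 4).
    Reduce coefficients mod 4: 1·t ≡ 1 (mod 4).
    So t ≡ 1 (mod 4).
    Then x = 13 + 17·1 = 30, valid modulo lcm(17, 4) = 68: x ≡ 30 (mod 68).
  Combine with x ≡ 0 (mod 3); new modulus lcm = 204.
    Write x = 30 + 68·t and substitute into x ≡ 0 (mod 3): 68·t ≡ 0 − 30 = -30 (mod 3).
    Reduce coefficients mod 3: 2·t ≡ 0 (mod 3).
    The inverse of 2 mod 3 is 2 (since 2·2 = 4 = 1·3 + 1), so t ≡ 2·0 = 0 ≡ 0 (mod 3).
    Then x = 30 + 68·0 = 30, valid modulo lcm(68, 3) = 204: x ≡ 30 (mod 204).
  Combine with x ≡ 3 (mod 13); new modulus lcm = 2652.
    Write x = 30 + 204·t and substitute into x ≡ 3 (mod 13): 204·t ≡ 3 − 30 = -27 (mod 13).
    Reduce coefficients mod 13: 9·t ≡ 12 (mod 13).
    The inverse of 9 mod 13 is 3 (since 9·3 = 27 = 2·13 + 1), so t ≡ 3·12 = 36 ≡ 10 (mod 13).
    Then x = 30 + 204·10 = 2070, valid modulo lcm(204, 13) = 2652: x ≡ 2070 (mod 2652).
Verify against each original: 2070 mod 17 = 13, 2070 mod 4 = 2, 2070 mod 3 = 0, 2070 mod 13 = 3.

x ≡ 2070 (mod 2652).
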